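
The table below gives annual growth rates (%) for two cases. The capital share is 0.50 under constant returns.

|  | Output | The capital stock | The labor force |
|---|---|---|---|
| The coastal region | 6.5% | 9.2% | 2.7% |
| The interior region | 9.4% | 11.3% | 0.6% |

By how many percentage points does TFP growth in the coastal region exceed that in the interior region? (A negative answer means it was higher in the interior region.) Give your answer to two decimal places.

-2.90 percentage points

Labor's share = 1 − 0.5 = 0.5.
The coastal region: TFP = 6.5 − 4.6 − 1.35 = 0.55%.
The interior region: TFP = 9.4 − 5.65 − 0.3 = 3.45%.
Difference = 0.55 − (3.45) = -2.9 pp.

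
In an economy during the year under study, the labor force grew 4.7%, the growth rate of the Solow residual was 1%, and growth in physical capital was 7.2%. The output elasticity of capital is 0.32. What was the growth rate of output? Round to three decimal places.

Output grew 6.500%.

Labor's share = 1 − 0.32 = 0.68.
Physical capital: 0.32 × 7.2 = 2.304 pp.
The labor force: 0.68 × 4.7 = 3.196 pp.
Output growth = 1 + 5.5 = 6.5%.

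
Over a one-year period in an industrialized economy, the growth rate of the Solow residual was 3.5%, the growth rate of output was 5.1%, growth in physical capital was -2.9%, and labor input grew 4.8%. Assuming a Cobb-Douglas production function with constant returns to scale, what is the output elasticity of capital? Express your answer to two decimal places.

The output elasticity of capital is 0.42.

gY = gA + α·gK + (1−α)·gL, so gY − gA − gL = α(gK − gL).
5.1 − 3.5 − 4.8 = α × (-2.9 − 4.8).
-3.2 = -7.7 α, so α = 0.4156.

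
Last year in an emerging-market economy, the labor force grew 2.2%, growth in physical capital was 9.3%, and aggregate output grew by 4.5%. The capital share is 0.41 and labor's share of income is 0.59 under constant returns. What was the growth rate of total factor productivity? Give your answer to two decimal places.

Labor's share = 1 − 0.41 = 0.59.
Physical capital: 0.41 × 9.3 = 3.813 pp.
The labor force: 0.59 × 2.2 = 1.298 pp.
TFP growth = 4.5 − 5.111 = -0.611%.

-0.61%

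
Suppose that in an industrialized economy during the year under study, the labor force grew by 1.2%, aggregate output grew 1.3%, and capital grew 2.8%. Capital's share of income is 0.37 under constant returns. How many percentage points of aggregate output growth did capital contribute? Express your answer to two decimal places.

1.04 pp

Contribution = share × growth = 0.37 × 2.8 = 1.036 pp.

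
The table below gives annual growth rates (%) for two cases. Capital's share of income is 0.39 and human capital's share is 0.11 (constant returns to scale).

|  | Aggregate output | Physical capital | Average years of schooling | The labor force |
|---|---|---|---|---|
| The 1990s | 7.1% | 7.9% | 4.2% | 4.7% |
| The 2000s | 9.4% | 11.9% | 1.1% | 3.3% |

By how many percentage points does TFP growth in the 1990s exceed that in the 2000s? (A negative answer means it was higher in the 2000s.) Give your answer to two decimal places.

-1.78 percentage points

Labor's share = 1 − 0.39 − 0.11 = 0.5.
The 1990s: TFP = 7.1 − 3.081 − 0.462 − 2.35 = 1.207%.
The 2000s: TFP = 9.4 − 4.641 − 0.121 − 1.65 = 2.988%.
Difference = 1.207 − (2.988) = -1.781 pp.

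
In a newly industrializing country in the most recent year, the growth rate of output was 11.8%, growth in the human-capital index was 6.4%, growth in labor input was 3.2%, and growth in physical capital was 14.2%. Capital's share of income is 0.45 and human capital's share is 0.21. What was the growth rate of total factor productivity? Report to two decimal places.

Labor's share = 1 − 0.45 − 0.21 = 0.34.
Physical capital: 0.45 × 14.2 = 6.39 pp.
The human-capital index: 0.21 × 6.4 = 1.344 pp.
Labor input: 0.34 × 3.2 = 1.088 pp.
TFP growth = 11.8 − 8.822 = 2.978%.

2.98%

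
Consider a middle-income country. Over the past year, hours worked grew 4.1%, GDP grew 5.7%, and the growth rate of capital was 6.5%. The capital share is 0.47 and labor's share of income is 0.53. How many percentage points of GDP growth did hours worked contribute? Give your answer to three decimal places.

Labor's share = 1 − 0.47 = 0.53.
Contribution = share × growth = 0.53 × 4.1 = 2.173 pp.

2.173 percentage points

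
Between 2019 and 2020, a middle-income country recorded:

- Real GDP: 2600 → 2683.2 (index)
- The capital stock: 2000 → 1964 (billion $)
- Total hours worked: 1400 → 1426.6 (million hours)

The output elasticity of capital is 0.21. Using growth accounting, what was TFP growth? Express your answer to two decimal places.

2.08%

Real GDP growth = (2683.2 − 2600) / 2600 = 3.2%.
The capital stock growth = (1964 − 2000) / 2000 = -1.8%.
Total hours worked growth = (1426.6 − 1400) / 1400 = 1.9%.
Labor's share = 1 − 0.21 = 0.79.
The capital stock: 0.21 × (-1.8) = -0.378 pp.
Total hours worked: 0.79 × 1.9 = 1.501 pp.
TFP growth = 3.2 − 1.123 = 2.077%.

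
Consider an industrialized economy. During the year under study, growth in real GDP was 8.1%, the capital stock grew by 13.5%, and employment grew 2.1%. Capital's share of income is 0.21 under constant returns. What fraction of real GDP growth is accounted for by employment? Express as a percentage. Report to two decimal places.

Labor's share = 1 − 0.21 = 0.79.
Employment contributed 0.79 × 2.1 = 1.659 pp.
Share of growth = 1.659 / 8.1 × 100 = 20.4815%.

Employment accounted for 20.48% of growth.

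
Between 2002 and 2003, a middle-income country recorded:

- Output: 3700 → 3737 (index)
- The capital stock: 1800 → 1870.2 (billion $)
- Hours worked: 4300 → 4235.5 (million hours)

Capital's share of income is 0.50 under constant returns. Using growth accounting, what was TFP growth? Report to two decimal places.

-0.20%

Output growth = (3737 − 3700) / 3700 = 1%.
The capital stock growth = (1870.2 − 1800) / 1800 = 3.9%.
Hours worked growth = (4235.5 − 4300) / 4300 = -1.5%.
Labor's share = 1 − 0.5 = 0.5.
The capital stock: 0.5 × 3.9 = 1.95 pp.
Hours worked: 0.5 × (-1.5) = -0.75 pp.
TFP growth = 1 − 1.2 = -0.2%.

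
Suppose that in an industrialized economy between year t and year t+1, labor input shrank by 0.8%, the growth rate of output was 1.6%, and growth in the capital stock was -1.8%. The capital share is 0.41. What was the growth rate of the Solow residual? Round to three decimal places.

Labor's share = 1 − 0.41 = 0.59.
The capital stock: 0.41 × (-1.8) = -0.738 pp.
Labor input: 0.59 × (-0.8) = -0.472 pp.
TFP growth = 1.6 + 1.21 = 2.81%.

2.810%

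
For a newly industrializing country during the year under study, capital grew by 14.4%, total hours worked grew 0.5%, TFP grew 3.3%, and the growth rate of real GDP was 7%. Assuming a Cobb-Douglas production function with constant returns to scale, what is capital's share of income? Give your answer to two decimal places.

gY = gA + α·gK + (1−α)·gL, so gY − gA − gL = α(gK − gL).
7 − 3.3 − 0.5 = α × (14.4 − 0.5).
3.2 = 13.9 α, so α = 0.2302.

Capital's share of income is 0.23.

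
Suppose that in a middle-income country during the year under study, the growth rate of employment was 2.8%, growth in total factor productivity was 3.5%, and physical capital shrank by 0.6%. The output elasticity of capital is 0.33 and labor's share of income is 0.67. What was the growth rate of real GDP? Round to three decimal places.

Labor's share = 1 − 0.33 = 0.67.
Physical capital: 0.33 × (-0.6) = -0.198 pp.
Employment: 0.67 × 2.8 = 1.876 pp.
Output growth = 3.5 + 1.678 = 5.178%.

5.178%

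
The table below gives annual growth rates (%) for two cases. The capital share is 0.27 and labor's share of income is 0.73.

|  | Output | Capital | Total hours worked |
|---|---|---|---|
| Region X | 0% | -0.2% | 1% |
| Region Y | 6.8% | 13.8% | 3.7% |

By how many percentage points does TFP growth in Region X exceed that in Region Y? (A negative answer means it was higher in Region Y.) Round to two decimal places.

-1.05 percentage points

Labor's share = 1 − 0.27 = 0.73.
Region X: TFP = 0 + 0.054 − 0.73 = -0.676%.
Region Y: TFP = 6.8 − 3.726 − 2.701 = 0.373%.
Difference = -0.676 − (0.373) = -1.049 pp.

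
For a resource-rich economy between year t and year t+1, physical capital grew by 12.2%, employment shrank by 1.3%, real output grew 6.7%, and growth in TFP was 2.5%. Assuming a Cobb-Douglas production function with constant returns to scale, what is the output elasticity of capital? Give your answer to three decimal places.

gY = gA + α·gK + (1−α)·gL, so gY − gA − gL = α(gK − gL).
6.7 − 2.5 + 1.3 = α × (12.2 − (-1.3)).
5.5 = 13.5 α, so α = 0.40741.

α = 0.407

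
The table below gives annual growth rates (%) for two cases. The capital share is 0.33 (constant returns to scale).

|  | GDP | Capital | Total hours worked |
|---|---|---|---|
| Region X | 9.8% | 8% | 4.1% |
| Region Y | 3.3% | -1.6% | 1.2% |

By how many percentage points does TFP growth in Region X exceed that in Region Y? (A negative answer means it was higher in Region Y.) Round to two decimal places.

Labor's share = 1 − 0.33 = 0.67.
Region X: TFP = 9.8 − 2.64 − 2.747 = 4.413%.
Region Y: TFP = 3.3 + 0.528 − 0.804 = 3.024%.
Difference = 4.413 − (3.024) = 1.389 pp.

1.39 percentage points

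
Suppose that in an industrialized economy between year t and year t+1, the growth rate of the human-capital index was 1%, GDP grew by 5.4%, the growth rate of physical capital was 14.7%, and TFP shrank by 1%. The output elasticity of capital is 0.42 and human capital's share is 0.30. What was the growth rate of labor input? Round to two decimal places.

Labor's share = 1 − 0.42 − 0.3 = 0.28.
gY = gA + 0.42×14.7 + 0.3×1 + 0.28×g.
0.28×g = 5.4 + 1 − 6.474 = -0.074.
g = -0.074 / 0.28 = -0.2643%.

-0.26%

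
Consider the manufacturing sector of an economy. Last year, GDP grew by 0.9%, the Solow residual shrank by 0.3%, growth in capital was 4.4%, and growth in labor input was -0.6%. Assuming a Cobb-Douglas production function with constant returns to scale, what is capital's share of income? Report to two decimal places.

gY = gA + α·gK + (1−α)·gL, so gY − gA − gL = α(gK − gL).
0.9 + 0.3 + 0.6 = α × (4.4 − (-0.6)).
1.8 = 5 α, so α = 0.36.

α = 0.36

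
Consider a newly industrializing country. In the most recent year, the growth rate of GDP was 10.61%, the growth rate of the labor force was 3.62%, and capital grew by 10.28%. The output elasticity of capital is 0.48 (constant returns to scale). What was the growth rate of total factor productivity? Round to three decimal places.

Labor's share = 1 − 0.48 = 0.52.
Capital: 0.48 × 10.28 = 4.9344 pp.
The labor force: 0.52 × 3.62 = 1.8824 pp.
TFP growth = 10.61 − 6.8168 = 3.7932%.

3.793%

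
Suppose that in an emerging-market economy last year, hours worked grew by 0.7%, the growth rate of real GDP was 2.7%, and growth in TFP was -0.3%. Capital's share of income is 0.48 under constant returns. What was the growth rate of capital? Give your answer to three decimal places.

Capital grew 5.492%.

Labor's share = 1 − 0.48 = 0.52.
gY = gA + 0.52×0.7 + 0.48×g.
0.48×g = 2.7 + 0.3 − 0.364 = 2.636.
g = 2.636 / 0.48 = 5.49167%.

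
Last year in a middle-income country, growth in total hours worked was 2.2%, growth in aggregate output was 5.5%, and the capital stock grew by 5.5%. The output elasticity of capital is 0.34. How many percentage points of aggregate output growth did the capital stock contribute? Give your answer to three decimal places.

Contribution = share × growth = 0.34 × 5.5 = 1.87 pp.

1.870 pp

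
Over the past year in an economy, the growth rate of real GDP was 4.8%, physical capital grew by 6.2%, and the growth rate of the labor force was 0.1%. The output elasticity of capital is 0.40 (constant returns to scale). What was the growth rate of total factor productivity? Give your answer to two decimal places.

2.26%

Labor's share = 1 − 0.4 = 0.6.
Physical capital: 0.4 × 6.2 = 2.48 pp.
The labor force: 0.6 × 0.1 = 0.06 pp.
TFP growth = 4.8 − 2.54 = 2.26%.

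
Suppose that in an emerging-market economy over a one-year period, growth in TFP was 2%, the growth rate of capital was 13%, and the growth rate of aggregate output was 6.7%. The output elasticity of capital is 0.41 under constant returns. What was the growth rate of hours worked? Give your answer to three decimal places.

Labor's share = 1 − 0.41 = 0.59.
gY = gA + 0.41×13 + 0.59×g.
0.59×g = 6.7 − 2 − 5.33 = -0.63.
g = -0.63 / 0.59 = -1.0678%.

-1.068%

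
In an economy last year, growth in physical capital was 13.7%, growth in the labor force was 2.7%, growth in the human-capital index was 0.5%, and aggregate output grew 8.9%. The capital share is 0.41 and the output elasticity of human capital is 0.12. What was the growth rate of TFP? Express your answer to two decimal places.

Labor's share = 1 − 0.41 − 0.12 = 0.47.
Physical capital: 0.41 × 13.7 = 5.617 pp.
The human-capital index: 0.12 × 0.5 = 0.06 pp.
The labor force: 0.47 × 2.7 = 1.269 pp.
TFP growth = 8.9 − 6.946 = 1.954%.

1.95%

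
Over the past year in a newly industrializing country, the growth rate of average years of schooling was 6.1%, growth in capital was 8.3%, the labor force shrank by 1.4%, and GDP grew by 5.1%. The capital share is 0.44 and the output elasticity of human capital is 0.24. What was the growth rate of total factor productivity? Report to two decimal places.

0.43%

Labor's share = 1 − 0.44 − 0.24 = 0.32.
Capital: 0.44 × 8.3 = 3.652 pp.
Average years of schooling: 0.24 × 6.1 = 1.464 pp.
The labor force: 0.32 × (-1.4) = -0.448 pp.
TFP growth = 5.1 − 4.668 = 0.432%.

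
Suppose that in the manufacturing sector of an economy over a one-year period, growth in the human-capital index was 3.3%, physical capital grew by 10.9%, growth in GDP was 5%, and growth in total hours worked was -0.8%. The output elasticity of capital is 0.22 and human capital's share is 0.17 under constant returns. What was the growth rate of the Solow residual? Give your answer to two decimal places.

Labor's share = 1 − 0.22 − 0.17 = 0.61.
Physical capital: 0.22 × 10.9 = 2.398 pp.
The human-capital index: 0.17 × 3.3 = 0.561 pp.
Total hours worked: 0.61 × (-0.8) = -0.488 pp.
TFP growth = 5 − 2.471 = 2.529%.

The Solow residual grew 2.53%.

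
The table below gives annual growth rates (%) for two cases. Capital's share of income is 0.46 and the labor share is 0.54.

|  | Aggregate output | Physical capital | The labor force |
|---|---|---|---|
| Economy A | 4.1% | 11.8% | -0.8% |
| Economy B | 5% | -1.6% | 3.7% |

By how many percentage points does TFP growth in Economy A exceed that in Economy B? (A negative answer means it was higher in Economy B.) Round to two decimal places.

Labor's share = 1 − 0.46 = 0.54.
Economy A: TFP = 4.1 − 5.428 + 0.432 = -0.896%.
Economy B: TFP = 5 + 0.736 − 1.998 = 3.738%.
Difference = -0.896 − (3.738) = -4.634 pp.

-4.63 percentage points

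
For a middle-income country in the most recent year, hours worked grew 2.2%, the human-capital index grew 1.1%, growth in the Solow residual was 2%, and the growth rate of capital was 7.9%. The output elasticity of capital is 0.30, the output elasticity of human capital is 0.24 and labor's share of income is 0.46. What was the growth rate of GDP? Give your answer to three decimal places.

5.646%

Labor's share = 1 − 0.3 − 0.24 = 0.46.
Capital: 0.3 × 7.9 = 2.37 pp.
The human-capital index: 0.24 × 1.1 = 0.264 pp.
Hours worked: 0.46 × 2.2 = 1.012 pp.
Output growth = 2 + 3.646 = 5.646%.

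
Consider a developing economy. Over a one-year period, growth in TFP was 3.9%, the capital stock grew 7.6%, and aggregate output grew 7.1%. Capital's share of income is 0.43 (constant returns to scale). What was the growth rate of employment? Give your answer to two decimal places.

-0.12%

Labor's share = 1 − 0.43 = 0.57.
gY = gA + 0.43×7.6 + 0.57×g.
0.57×g = 7.1 − 3.9 − 3.268 = -0.068.
g = -0.068 / 0.57 = -0.1193%.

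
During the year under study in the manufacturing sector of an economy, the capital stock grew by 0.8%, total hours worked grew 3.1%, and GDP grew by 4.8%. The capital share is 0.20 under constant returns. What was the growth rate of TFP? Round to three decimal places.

Labor's share = 1 − 0.2 = 0.8.
The capital stock: 0.2 × 0.8 = 0.16 pp.
Total hours worked: 0.8 × 3.1 = 2.48 pp.
TFP growth = 4.8 − 2.64 = 2.16%.

2.160%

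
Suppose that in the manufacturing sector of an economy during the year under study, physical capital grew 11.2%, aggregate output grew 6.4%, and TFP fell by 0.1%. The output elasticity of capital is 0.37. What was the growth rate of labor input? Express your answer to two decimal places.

Labor's share = 1 − 0.37 = 0.63.
gY = gA + 0.37×11.2 + 0.63×g.
0.63×g = 6.4 + 0.1 − 4.144 = 2.356.
g = 2.356 / 0.63 = 3.7397%.

3.74%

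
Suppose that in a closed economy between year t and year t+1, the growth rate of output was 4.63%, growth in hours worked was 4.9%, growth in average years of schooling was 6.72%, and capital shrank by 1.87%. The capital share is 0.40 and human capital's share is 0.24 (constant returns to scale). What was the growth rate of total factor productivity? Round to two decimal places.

2.00%

Labor's share = 1 − 0.4 − 0.24 = 0.36.
Capital: 0.4 × (-1.87) = -0.748 pp.
Average years of schooling: 0.24 × 6.72 = 1.6128 pp.
Hours worked: 0.36 × 4.9 = 1.764 pp.
TFP growth = 4.63 − 2.6288 = 2.0012%.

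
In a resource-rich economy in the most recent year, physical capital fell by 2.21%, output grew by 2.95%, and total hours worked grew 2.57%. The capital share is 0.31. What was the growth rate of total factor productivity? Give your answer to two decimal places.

Total factor productivity grew 1.86%.

Labor's share = 1 − 0.31 = 0.69.
Physical capital: 0.31 × (-2.21) = -0.6851 pp.
Total hours worked: 0.69 × 2.57 = 1.7733 pp.
TFP growth = 2.95 − 1.0882 = 1.8618%.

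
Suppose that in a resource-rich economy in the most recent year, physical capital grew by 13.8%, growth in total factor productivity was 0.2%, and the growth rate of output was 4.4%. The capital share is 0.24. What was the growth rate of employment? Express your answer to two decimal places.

Labor's share = 1 − 0.24 = 0.76.
gY = gA + 0.24×13.8 + 0.76×g.
0.76×g = 4.4 − 0.2 − 3.312 = 0.888.
g = 0.888 / 0.76 = 1.1684%.

1.17%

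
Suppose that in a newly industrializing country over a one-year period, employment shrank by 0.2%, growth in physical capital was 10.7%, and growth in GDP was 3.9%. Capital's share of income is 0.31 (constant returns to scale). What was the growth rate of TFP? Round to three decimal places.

0.721%

Labor's share = 1 − 0.31 = 0.69.
Physical capital: 0.31 × 10.7 = 3.317 pp.
Employment: 0.69 × (-0.2) = -0.138 pp.
TFP growth = 3.9 − 3.179 = 0.721%.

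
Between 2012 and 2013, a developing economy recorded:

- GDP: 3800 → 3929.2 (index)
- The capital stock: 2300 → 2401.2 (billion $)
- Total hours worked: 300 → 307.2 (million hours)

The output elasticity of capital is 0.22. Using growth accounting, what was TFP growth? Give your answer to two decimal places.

GDP growth = (3929.2 − 3800) / 3800 = 3.4%.
The capital stock growth = (2401.2 − 2300) / 2300 = 4.4%.
Total hours worked growth = (307.2 − 300) / 300 = 2.4%.
Labor's share = 1 − 0.22 = 0.78.
The capital stock: 0.22 × 4.4 = 0.968 pp.
Total hours worked: 0.78 × 2.4 = 1.872 pp.
TFP growth = 3.4 − 2.84 = 0.56%.

TFP grew 0.56%.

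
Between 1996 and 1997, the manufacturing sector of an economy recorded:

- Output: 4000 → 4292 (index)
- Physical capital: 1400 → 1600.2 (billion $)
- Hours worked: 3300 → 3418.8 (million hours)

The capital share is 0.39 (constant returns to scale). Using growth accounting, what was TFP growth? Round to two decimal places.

Output growth = (4292 − 4000) / 4000 = 7.3%.
Physical capital growth = (1600.2 − 1400) / 1400 = 14.3%.
Hours worked growth = (3418.8 − 3300) / 3300 = 3.6%.
Labor's share = 1 − 0.39 = 0.61.
Physical capital: 0.39 × 14.3 = 5.577 pp.
Hours worked: 0.61 × 3.6 = 2.196 pp.
TFP growth = 7.3 − 7.773 = -0.473%.

-0.47%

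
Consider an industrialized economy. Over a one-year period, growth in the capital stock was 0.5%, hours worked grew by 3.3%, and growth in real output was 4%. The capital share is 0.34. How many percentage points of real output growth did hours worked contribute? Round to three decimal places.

2.178 percentage points

Labor's share = 1 − 0.34 = 0.66.
Contribution = share × growth = 0.66 × 3.3 = 2.178 pp.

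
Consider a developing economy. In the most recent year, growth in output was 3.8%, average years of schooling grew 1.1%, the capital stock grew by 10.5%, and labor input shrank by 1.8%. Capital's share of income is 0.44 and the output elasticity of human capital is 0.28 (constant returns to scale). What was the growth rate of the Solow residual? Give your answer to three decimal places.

-0.624%

Labor's share = 1 − 0.44 − 0.28 = 0.28.
The capital stock: 0.44 × 10.5 = 4.62 pp.
Average years of schooling: 0.28 × 1.1 = 0.308 pp.
Labor input: 0.28 × (-1.8) = -0.504 pp.
TFP growth = 3.8 − 4.424 = -0.624%.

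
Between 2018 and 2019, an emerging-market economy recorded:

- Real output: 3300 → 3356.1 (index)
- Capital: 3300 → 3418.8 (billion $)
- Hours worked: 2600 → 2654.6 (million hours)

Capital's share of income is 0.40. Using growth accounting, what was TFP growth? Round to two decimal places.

-1.00%

Real output growth = (3356.1 − 3300) / 3300 = 1.7%.
Capital growth = (3418.8 − 3300) / 3300 = 3.6%.
Hours worked growth = (2654.6 − 2600) / 2600 = 2.1%.
Labor's share = 1 − 0.4 = 0.6.
Capital: 0.4 × 3.6 = 1.44 pp.
Hours worked: 0.6 × 2.1 = 1.26 pp.
TFP growth = 1.7 − 2.7 = -1%.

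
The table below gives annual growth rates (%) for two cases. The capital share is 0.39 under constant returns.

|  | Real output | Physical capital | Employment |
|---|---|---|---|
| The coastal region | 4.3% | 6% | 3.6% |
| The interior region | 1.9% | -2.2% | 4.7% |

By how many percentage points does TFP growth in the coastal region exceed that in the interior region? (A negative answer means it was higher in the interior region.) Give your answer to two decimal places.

-0.13 percentage points

Labor's share = 1 − 0.39 = 0.61.
The coastal region: TFP = 4.3 − 2.34 − 2.196 = -0.236%.
The interior region: TFP = 1.9 + 0.858 − 2.867 = -0.109%.
Difference = -0.236 − (-0.109) = -0.127 pp.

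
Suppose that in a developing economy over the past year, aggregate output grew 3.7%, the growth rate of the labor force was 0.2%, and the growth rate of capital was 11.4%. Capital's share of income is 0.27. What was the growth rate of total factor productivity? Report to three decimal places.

Labor's share = 1 − 0.27 = 0.73.
Capital: 0.27 × 11.4 = 3.078 pp.
The labor force: 0.73 × 0.2 = 0.146 pp.
TFP growth = 3.7 − 3.224 = 0.476%.

0.476%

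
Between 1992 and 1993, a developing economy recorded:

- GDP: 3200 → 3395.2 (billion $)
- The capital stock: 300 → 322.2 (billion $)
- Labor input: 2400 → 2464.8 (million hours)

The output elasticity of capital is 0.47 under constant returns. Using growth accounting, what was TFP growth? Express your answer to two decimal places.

GDP growth = (3395.2 − 3200) / 3200 = 6.1%.
The capital stock growth = (322.2 − 300) / 300 = 7.4%.
Labor input growth = (2464.8 − 2400) / 2400 = 2.7%.
Labor's share = 1 − 0.47 = 0.53.
The capital stock: 0.47 × 7.4 = 3.478 pp.
Labor input: 0.53 × 2.7 = 1.431 pp.
TFP growth = 6.1 − 4.909 = 1.191%.

TFP growth was 1.19%.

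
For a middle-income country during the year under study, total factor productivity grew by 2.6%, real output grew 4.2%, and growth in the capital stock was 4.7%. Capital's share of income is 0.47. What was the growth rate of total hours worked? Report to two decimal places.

Labor's share = 1 − 0.47 = 0.53.
gY = gA + 0.47×4.7 + 0.53×g.
0.53×g = 4.2 − 2.6 − 2.209 = -0.609.
g = -0.609 / 0.53 = -1.1491%.

-1.15%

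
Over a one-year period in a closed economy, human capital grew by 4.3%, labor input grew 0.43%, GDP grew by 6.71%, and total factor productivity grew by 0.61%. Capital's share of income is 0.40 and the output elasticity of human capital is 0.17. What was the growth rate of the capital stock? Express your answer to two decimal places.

12.96%

Labor's share = 1 − 0.4 − 0.17 = 0.43.
gY = gA + 0.17×4.3 + 0.43×0.43 + 0.4×g.
0.4×g = 6.71 − 0.61 − 0.9159 = 5.1841.
g = 5.1841 / 0.4 = 12.9603%.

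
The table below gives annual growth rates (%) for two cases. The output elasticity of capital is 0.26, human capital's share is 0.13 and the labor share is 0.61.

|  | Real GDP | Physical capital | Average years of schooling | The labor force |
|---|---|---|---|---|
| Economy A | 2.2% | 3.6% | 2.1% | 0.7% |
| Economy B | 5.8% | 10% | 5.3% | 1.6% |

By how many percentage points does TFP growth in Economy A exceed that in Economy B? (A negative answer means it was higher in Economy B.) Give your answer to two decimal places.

Labor's share = 1 − 0.26 − 0.13 = 0.61.
Economy A: TFP = 2.2 − 0.936 − 0.273 − 0.427 = 0.564%.
Economy B: TFP = 5.8 − 2.6 − 0.689 − 0.976 = 1.535%.
Difference = 0.564 − (1.535) = -0.971 pp.

-0.97 percentage points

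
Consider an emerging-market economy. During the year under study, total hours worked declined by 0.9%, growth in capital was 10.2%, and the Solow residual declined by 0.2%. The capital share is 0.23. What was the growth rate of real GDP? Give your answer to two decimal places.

Labor's share = 1 − 0.23 = 0.77.
Capital: 0.23 × 10.2 = 2.346 pp.
Total hours worked: 0.77 × (-0.9) = -0.693 pp.
Output growth = -0.2 + 1.653 = 1.453%.

1.45%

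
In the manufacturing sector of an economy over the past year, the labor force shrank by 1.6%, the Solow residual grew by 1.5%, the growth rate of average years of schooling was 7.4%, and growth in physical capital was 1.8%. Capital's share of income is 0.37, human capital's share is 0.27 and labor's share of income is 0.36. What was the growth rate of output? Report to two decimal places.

Output grew 3.59%.

Labor's share = 1 − 0.37 − 0.27 = 0.36.
Physical capital: 0.37 × 1.8 = 0.666 pp.
Average years of schooling: 0.27 × 7.4 = 1.998 pp.
The labor force: 0.36 × (-1.6) = -0.576 pp.
Output growth = 1.5 + 2.088 = 3.588%.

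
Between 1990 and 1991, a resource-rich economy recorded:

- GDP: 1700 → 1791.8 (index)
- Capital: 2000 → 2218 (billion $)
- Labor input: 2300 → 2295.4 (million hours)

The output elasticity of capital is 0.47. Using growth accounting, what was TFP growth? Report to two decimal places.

GDP growth = (1791.8 − 1700) / 1700 = 5.4%.
Capital growth = (2218 − 2000) / 2000 = 10.9%.
Labor input growth = (2295.4 − 2300) / 2300 = -0.2%.
Labor's share = 1 − 0.47 = 0.53.
Capital: 0.47 × 10.9 = 5.123 pp.
Labor input: 0.53 × (-0.2) = -0.106 pp.
TFP growth = 5.4 − 5.017 = 0.383%.

0.38%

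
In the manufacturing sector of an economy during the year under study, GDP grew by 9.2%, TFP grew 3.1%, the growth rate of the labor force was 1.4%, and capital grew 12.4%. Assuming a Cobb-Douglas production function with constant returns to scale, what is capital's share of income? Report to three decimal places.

0.427

gY = gA + α·gK + (1−α)·gL, so gY − gA − gL = α(gK − gL).
9.2 − 3.1 − 1.4 = α × (12.4 − 1.4).
4.7 = 11 α, so α = 0.42727.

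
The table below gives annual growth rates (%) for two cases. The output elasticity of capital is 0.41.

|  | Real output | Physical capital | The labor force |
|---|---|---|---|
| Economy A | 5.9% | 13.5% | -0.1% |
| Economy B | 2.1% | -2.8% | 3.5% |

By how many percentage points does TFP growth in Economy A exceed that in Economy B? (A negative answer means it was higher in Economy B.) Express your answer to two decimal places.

-0.76 percentage points

Labor's share = 1 − 0.41 = 0.59.
Economy A: TFP = 5.9 − 5.535 + 0.059 = 0.424%.
Economy B: TFP = 2.1 + 1.148 − 2.065 = 1.183%.
Difference = 0.424 − (1.183) = -0.759 pp.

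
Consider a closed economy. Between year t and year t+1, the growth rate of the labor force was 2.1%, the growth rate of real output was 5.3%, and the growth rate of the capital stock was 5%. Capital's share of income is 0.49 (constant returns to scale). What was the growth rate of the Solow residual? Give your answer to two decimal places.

Labor's share = 1 − 0.49 = 0.51.
The capital stock: 0.49 × 5 = 2.45 pp.
The labor force: 0.51 × 2.1 = 1.071 pp.
TFP growth = 5.3 − 3.521 = 1.779%.

The Solow residual grew 1.78%.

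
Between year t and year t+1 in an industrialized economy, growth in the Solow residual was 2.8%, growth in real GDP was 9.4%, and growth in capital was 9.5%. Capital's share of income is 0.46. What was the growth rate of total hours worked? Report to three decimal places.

4.130%

Labor's share = 1 − 0.46 = 0.54.
gY = gA + 0.46×9.5 + 0.54×g.
0.54×g = 9.4 − 2.8 − 4.37 = 2.23.
g = 2.23 / 0.54 = 4.12963%.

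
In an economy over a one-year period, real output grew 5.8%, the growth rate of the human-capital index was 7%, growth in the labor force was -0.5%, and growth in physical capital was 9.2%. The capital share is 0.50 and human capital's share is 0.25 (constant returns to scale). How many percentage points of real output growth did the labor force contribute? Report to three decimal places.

Labor's share = 1 − 0.5 − 0.25 = 0.25.
Contribution = share × growth = 0.25 × (-0.5) = -0.125 pp.

-0.125 pp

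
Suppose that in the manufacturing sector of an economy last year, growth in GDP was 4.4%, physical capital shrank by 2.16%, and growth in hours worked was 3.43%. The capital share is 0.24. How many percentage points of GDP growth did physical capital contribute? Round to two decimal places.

Contribution = share × growth = 0.24 × (-2.16) = -0.5184 pp.

-0.52 pp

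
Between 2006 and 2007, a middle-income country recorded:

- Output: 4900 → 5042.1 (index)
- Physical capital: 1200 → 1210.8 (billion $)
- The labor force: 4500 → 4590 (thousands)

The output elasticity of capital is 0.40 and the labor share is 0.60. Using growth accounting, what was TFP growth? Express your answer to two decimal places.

1.34%

Output growth = (5042.1 − 4900) / 4900 = 2.9%.
Physical capital growth = (1210.8 − 1200) / 1200 = 0.9%.
The labor force growth = (4590 − 4500) / 4500 = 2%.
Labor's share = 1 − 0.4 = 0.6.
Physical capital: 0.4 × 0.9 = 0.36 pp.
The labor force: 0.6 × 2 = 1.2 pp.
TFP growth = 2.9 − 1.56 = 1.34%.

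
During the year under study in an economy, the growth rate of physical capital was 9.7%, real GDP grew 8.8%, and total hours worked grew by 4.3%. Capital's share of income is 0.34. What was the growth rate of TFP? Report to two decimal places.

TFP grew 2.66%.

Labor's share = 1 − 0.34 = 0.66.
Physical capital: 0.34 × 9.7 = 3.298 pp.
Total hours worked: 0.66 × 4.3 = 2.838 pp.
TFP growth = 8.8 − 6.136 = 2.664%.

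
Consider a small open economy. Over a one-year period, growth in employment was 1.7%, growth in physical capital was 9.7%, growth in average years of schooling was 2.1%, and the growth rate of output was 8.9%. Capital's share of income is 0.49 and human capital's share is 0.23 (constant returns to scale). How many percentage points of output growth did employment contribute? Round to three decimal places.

Labor's share = 1 − 0.49 − 0.23 = 0.28.
Contribution = share × growth = 0.28 × 1.7 = 0.476 pp.

0.476 percentage points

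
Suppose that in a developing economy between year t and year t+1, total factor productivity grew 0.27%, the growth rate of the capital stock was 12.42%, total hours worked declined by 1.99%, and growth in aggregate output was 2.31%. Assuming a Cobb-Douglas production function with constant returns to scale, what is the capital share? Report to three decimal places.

0.280

gY = gA + α·gK + (1−α)·gL, so gY − gA − gL = α(gK − gL).
2.31 − 0.27 + 1.99 = α × (12.42 − (-1.99)).
4.03 = 14.41 α, so α = 0.27967.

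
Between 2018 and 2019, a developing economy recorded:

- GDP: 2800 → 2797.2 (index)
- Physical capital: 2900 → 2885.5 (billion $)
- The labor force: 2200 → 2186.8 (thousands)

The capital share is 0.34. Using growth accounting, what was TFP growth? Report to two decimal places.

0.47%

GDP growth = (2797.2 − 2800) / 2800 = -0.1%.
Physical capital growth = (2885.5 − 2900) / 2900 = -0.5%.
The labor force growth = (2186.8 − 2200) / 2200 = -0.6%.
Labor's share = 1 − 0.34 = 0.66.
Physical capital: 0.34 × (-0.5) = -0.17 pp.
The labor force: 0.66 × (-0.6) = -0.396 pp.
TFP growth = -0.1 + 0.566 = 0.466%.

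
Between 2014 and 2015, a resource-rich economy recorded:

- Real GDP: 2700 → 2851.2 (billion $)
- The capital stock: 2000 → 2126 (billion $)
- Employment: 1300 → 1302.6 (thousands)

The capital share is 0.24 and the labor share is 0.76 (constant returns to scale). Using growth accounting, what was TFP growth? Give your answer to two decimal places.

3.94%

Real GDP growth = (2851.2 − 2700) / 2700 = 5.6%.
The capital stock growth = (2126 − 2000) / 2000 = 6.3%.
Employment growth = (1302.6 − 1300) / 1300 = 0.2%.
Labor's share = 1 − 0.24 = 0.76.
The capital stock: 0.24 × 6.3 = 1.512 pp.
Employment: 0.76 × 0.2 = 0.152 pp.
TFP growth = 5.6 − 1.664 = 3.936%.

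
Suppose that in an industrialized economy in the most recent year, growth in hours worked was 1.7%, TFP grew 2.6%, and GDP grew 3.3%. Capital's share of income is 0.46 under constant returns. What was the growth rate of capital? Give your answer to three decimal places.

-0.474%

Labor's share = 1 − 0.46 = 0.54.
gY = gA + 0.54×1.7 + 0.46×g.
0.46×g = 3.3 − 2.6 − 0.918 = -0.218.
g = -0.218 / 0.46 = -0.47391%.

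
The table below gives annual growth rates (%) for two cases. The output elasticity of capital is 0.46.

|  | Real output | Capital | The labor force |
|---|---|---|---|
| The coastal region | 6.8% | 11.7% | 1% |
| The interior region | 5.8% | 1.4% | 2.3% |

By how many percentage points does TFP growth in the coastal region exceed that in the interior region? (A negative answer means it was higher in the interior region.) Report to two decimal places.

-3.04 percentage points

Labor's share = 1 − 0.46 = 0.54.
The coastal region: TFP = 6.8 − 5.382 − 0.54 = 0.878%.
The interior region: TFP = 5.8 − 0.644 − 1.242 = 3.914%.
Difference = 0.878 − (3.914) = -3.036 pp.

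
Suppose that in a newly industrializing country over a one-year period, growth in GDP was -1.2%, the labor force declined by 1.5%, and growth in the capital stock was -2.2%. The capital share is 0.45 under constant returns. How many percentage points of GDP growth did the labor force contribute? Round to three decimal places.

Labor's share = 1 − 0.45 = 0.55.
Contribution = share × growth = 0.55 × (-1.5) = -0.825 pp.

-0.825 percentage points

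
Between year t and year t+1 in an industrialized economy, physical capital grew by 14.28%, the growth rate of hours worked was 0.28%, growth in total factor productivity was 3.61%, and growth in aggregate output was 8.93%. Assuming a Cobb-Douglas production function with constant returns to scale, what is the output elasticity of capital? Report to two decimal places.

The output elasticity of capital is 0.36.

gY = gA + α·gK + (1−α)·gL, so gY − gA − gL = α(gK − gL).
8.93 − 3.61 − 0.28 = α × (14.28 − 0.28).
5.04 = 14 α, so α = 0.36.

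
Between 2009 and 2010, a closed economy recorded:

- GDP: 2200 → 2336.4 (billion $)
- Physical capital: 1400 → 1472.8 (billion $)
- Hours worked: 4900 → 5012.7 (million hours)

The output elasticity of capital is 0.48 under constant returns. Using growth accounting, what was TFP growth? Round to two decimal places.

TFP grew 2.51%.

GDP growth = (2336.4 − 2200) / 2200 = 6.2%.
Physical capital growth = (1472.8 − 1400) / 1400 = 5.2%.
Hours worked growth = (5012.7 − 4900) / 4900 = 2.3%.
Labor's share = 1 − 0.48 = 0.52.
Physical capital: 0.48 × 5.2 = 2.496 pp.
Hours worked: 0.52 × 2.3 = 1.196 pp.
TFP growth = 6.2 − 3.692 = 2.508%.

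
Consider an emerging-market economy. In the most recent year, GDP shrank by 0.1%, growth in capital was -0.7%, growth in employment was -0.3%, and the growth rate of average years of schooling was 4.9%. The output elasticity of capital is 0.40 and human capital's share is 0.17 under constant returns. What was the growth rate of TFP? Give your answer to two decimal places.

Labor's share = 1 − 0.4 − 0.17 = 0.43.
Capital: 0.4 × (-0.7) = -0.28 pp.
Average years of schooling: 0.17 × 4.9 = 0.833 pp.
Employment: 0.43 × (-0.3) = -0.129 pp.
TFP growth = -0.1 − 0.424 = -0.524%.

-0.52%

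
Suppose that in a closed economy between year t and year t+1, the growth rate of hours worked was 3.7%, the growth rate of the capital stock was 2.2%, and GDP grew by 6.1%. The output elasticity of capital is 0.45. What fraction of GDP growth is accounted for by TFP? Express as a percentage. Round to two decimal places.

Labor's share = 1 − 0.45 = 0.55.
The capital stock: 0.45 × 2.2 = 0.99 pp.
Hours worked: 0.55 × 3.7 = 2.035 pp.
TFP growth = 6.1 − 3.025 = 3.075%.
TFP share of growth = 3.075 / 6.1 × 100 = 50.4098%.

50.41%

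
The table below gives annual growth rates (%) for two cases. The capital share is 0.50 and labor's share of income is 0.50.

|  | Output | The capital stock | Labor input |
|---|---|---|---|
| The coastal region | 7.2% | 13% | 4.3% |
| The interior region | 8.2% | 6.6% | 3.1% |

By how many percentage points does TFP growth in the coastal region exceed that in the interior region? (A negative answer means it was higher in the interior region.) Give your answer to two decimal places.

-4.80 percentage points

Labor's share = 1 − 0.5 = 0.5.
The coastal region: TFP = 7.2 − 6.5 − 2.15 = -1.45%.
The interior region: TFP = 8.2 − 3.3 − 1.55 = 3.35%.
Difference = -1.45 − (3.35) = -4.8 pp.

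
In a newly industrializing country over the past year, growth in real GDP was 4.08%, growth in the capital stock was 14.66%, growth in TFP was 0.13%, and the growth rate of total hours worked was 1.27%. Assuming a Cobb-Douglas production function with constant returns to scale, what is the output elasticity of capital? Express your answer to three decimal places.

gY = gA + α·gK + (1−α)·gL, so gY − gA − gL = α(gK − gL).
4.08 − 0.13 − 1.27 = α × (14.66 − 1.27).
2.68 = 13.39 α, so α = 0.20015.

α = 0.200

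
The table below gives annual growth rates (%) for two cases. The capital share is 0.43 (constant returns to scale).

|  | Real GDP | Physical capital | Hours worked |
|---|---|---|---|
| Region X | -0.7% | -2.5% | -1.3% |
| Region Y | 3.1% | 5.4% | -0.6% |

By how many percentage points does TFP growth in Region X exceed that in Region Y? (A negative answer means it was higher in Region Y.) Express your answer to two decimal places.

Labor's share = 1 − 0.43 = 0.57.
Region X: TFP = -0.7 + 1.075 + 0.741 = 1.116%.
Region Y: TFP = 3.1 − 2.322 + 0.342 = 1.12%.
Difference = 1.116 − (1.12) = -0.004 pp.

0.00 percentage points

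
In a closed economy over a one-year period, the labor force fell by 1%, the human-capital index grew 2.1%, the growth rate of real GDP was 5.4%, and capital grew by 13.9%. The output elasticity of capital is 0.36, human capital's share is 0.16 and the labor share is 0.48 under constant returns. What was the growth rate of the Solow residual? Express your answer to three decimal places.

Labor's share = 1 − 0.36 − 0.16 = 0.48.
Capital: 0.36 × 13.9 = 5.004 pp.
The human-capital index: 0.16 × 2.1 = 0.336 pp.
The labor force: 0.48 × (-1) = -0.48 pp.
TFP growth = 5.4 − 4.86 = 0.54%.

The Solow residual growth was 0.540%.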